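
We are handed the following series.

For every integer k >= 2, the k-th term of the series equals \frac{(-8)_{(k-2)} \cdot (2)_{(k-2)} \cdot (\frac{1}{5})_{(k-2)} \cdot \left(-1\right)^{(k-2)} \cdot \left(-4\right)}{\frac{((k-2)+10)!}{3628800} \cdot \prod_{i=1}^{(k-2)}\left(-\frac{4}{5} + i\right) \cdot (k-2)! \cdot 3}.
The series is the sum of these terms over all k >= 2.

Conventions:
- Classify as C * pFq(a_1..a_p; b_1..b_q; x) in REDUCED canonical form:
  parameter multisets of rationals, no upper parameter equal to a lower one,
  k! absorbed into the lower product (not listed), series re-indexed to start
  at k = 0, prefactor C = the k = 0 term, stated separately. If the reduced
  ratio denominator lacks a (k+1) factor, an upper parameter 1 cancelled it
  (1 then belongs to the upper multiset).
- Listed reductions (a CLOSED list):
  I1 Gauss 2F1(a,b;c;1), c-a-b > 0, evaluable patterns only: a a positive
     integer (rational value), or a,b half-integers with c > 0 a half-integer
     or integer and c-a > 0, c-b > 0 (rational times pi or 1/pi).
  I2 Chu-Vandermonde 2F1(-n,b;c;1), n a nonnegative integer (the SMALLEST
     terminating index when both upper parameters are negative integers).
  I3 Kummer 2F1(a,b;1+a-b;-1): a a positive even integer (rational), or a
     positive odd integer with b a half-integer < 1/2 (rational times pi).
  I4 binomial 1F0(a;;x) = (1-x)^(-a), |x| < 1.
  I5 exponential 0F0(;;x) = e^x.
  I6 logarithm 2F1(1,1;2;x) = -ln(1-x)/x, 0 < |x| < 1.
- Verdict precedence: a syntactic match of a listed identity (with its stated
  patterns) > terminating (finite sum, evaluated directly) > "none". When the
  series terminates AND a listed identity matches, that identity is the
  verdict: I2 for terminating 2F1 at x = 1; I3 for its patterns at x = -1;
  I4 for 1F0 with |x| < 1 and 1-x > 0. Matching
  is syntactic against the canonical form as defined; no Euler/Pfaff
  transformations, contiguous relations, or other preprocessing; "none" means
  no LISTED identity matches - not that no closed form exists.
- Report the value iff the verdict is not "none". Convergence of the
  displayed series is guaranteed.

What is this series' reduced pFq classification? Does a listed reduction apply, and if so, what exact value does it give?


The tell: t_0 being -\frac{4}{3}, the lower running product (prefactor -4/3) is a rising factorial.
Term ratio: r(k) = -1 * (k-8) (k+2) / [(k+11) (k+1)] - rational in k. x = -1; t_0 = -\frac{4}{3}; negate the roots.

Reduced: x = -1, 2F1, upper = {-8, 2}, lower = {11}, C = -\frac{4}{3}. Verdict at x = -1: Kummer (I3) matches (x = -1; c = 11 equals 1+a-b for upper {-8, 2}: listed pattern). Exact value: -\frac{20}{3}.


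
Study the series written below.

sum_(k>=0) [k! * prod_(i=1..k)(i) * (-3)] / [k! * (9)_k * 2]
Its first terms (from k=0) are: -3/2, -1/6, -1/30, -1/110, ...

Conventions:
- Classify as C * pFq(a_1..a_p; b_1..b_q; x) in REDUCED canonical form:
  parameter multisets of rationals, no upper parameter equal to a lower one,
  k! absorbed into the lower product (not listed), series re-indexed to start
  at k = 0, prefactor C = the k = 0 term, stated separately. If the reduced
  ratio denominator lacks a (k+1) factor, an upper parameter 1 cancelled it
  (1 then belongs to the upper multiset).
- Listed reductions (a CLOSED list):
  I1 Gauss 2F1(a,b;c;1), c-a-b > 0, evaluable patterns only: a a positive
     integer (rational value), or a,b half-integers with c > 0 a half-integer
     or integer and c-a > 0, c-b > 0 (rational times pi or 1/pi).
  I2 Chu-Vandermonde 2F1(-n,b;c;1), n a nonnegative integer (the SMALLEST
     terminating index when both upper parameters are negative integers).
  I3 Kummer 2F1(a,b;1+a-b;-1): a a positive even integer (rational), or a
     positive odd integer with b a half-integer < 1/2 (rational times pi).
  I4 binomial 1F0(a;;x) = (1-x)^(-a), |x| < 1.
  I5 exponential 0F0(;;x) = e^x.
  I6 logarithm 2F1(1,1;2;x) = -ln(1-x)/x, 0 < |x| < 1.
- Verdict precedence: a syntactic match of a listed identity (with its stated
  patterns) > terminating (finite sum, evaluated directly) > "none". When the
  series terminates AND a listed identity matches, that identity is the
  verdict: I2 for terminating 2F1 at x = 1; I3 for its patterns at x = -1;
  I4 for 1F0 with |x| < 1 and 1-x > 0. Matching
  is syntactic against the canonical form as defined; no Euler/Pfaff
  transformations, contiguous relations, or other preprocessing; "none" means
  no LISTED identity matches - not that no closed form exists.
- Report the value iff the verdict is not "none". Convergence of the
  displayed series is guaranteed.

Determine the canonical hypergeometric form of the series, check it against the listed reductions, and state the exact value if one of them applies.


Prefactor -3/2, argument 1: 2F1 with upper {1, 1} over lower {9}. Verdict: Gauss's theorem (I1) matches (x = 1: the Gamma ratio telescopes since c-a-b = 7 > 0 and a = 1 in Z>0). Hence: -12/7.

Structural cue: t_0 being -3/2, the factorial ratio (C = -3/2) (k+a-1)!/(a-1)! is a rising factorial (a)_k.
Term ratio: r(k) = 1 * (k+1) (k+1) / [(k+9) (k+1)] ; factor over Q: parameters, x = 1, and C = -3/2.


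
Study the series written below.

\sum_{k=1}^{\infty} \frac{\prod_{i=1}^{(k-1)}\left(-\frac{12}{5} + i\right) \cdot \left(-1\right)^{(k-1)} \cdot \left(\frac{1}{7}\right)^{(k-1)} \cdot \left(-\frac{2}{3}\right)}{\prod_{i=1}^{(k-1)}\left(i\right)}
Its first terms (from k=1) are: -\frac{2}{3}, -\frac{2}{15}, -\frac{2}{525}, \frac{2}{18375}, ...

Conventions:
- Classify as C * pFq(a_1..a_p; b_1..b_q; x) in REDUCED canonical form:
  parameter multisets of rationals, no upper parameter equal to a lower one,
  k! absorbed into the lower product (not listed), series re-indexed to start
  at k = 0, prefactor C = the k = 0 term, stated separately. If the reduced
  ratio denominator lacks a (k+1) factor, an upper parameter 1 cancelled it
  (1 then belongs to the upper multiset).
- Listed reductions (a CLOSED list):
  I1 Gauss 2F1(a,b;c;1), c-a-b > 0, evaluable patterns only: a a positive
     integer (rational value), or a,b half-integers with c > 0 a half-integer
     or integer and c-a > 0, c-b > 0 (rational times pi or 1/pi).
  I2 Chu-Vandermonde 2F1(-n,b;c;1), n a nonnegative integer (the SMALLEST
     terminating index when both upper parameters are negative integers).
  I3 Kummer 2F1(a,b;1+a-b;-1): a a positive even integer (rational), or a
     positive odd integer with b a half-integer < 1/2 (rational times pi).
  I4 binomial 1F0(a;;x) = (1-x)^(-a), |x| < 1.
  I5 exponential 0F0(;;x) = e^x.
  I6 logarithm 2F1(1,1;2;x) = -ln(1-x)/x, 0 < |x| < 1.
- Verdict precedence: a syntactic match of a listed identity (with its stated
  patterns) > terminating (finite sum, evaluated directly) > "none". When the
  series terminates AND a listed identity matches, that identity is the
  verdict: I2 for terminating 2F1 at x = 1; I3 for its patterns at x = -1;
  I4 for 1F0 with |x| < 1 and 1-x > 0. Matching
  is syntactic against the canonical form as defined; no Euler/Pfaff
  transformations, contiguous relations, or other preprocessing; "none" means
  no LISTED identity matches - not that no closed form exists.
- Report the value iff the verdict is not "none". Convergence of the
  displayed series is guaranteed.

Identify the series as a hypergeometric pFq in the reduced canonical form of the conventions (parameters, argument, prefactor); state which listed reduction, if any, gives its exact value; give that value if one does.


The tell: t_0 being -\frac{2}{3}, the product of the first k integers (prefactor -2/3) is k!.
Adjacent-term ratio: r(k) = -\frac{1}{7} * (k-\frac{7}{5}) / [(k+1)] - rational in k. x = -\frac{1}{7}; t_0 = -\frac{2}{3}; negate the roots.

x = -\frac{1}{7} here; the reduced form reads 1F0, upper {-\frac{7}{5}}, lower {-}, C = -\frac{2}{3}. Verdict at x = -\frac{1}{7}: binomial (I4) matches (the 1F0 binomial series: exponent 7/5, x = -\frac{1}{7}). Value: \left(-\frac{2}{3}\right) \cdot \left(\frac{8}{7}\right)^{\frac{7}{5}}.


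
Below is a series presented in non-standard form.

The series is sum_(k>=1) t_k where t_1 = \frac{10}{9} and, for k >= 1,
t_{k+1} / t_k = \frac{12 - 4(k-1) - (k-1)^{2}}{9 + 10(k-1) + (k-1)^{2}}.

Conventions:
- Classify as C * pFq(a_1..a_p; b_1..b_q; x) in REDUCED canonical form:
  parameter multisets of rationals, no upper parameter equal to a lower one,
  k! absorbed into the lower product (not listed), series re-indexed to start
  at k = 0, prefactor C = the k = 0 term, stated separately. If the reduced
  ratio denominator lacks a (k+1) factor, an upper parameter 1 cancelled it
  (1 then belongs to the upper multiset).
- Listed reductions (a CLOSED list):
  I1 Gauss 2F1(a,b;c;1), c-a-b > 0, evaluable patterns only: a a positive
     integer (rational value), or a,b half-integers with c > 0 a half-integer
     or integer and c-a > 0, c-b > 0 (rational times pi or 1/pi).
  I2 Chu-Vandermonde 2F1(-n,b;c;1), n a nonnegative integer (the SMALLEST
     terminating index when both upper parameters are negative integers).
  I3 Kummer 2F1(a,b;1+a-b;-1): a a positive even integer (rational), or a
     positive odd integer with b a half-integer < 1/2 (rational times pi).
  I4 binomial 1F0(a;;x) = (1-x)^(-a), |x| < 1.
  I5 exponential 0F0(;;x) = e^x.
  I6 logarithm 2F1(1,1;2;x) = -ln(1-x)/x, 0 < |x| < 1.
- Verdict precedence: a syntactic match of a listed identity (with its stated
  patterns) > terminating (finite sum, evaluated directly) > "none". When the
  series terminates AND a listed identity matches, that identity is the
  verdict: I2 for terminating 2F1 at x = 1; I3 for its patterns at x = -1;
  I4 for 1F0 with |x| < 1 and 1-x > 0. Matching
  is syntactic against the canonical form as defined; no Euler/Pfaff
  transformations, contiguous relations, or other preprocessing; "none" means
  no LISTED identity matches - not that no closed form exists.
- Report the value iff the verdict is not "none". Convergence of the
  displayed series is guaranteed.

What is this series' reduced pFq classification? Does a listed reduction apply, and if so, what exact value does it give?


The tell: t_0 = \frac{10}{9} here, and roots of the ratio polynomials (C = 10/9, x = -1) are the negated parameters.
Adjacent-term ratio: r(k) = -1 * (k-2) (k+6) / [(k+9) (k+1)] - rational; roots negated = parameters, x = -1, C = \frac{10}{9}.

This is \frac{10}{9} * 2F1(-2, 6; 9; -1) in reduced canonical form. Verdict: Kummer's theorem (I3) matches (x = -1; c = 9 equals 1+a-b for upper {-2, 6}: listed pattern). Value: \frac{28}{9}.


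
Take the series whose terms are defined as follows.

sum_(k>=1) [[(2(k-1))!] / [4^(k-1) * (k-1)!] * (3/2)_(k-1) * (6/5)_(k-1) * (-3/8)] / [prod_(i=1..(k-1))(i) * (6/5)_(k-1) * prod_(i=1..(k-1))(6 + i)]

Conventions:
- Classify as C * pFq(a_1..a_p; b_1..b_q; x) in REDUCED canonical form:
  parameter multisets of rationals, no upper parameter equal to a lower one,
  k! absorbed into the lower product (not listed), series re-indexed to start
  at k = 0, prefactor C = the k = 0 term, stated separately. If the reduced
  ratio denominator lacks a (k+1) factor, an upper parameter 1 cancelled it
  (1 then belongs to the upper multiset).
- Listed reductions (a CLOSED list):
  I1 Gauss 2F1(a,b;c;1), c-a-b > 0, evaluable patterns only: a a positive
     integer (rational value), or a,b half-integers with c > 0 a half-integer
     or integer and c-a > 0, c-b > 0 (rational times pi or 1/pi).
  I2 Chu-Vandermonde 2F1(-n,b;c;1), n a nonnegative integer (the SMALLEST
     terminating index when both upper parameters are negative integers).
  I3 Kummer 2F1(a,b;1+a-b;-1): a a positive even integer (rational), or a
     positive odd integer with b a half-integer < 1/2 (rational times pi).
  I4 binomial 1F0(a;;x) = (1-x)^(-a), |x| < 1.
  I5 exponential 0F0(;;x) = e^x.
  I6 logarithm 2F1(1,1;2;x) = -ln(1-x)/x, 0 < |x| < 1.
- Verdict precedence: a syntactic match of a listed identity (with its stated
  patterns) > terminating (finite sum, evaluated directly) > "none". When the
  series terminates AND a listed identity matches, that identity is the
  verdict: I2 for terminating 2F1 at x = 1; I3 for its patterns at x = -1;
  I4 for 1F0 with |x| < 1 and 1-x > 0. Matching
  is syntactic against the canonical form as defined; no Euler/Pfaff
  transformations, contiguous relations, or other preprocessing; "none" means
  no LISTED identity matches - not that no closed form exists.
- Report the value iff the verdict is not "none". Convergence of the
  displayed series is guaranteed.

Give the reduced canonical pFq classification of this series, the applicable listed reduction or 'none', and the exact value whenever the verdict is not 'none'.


Classification (C = -3/8): 2F1 with upper {1/2, 3/2}, lower {7}, argument x = 1. Verdict: this is the half-integer Gauss pattern (I1) (x = 1; upper {1/2, 3/2} half-integers, c = 7 in the evaluable pattern). Its exact value is (-32768/24255) / pi.

Key observation: from the first term -3/8: the lower running product (C = -3/8) is a rising factorial.
Step ratio: r(k) = 1 * (k+1/2) (k+3/2) / [(k+7) (k+1)] - rational in k, leading ratio 1; with t_0 = -3/8, classification follows.


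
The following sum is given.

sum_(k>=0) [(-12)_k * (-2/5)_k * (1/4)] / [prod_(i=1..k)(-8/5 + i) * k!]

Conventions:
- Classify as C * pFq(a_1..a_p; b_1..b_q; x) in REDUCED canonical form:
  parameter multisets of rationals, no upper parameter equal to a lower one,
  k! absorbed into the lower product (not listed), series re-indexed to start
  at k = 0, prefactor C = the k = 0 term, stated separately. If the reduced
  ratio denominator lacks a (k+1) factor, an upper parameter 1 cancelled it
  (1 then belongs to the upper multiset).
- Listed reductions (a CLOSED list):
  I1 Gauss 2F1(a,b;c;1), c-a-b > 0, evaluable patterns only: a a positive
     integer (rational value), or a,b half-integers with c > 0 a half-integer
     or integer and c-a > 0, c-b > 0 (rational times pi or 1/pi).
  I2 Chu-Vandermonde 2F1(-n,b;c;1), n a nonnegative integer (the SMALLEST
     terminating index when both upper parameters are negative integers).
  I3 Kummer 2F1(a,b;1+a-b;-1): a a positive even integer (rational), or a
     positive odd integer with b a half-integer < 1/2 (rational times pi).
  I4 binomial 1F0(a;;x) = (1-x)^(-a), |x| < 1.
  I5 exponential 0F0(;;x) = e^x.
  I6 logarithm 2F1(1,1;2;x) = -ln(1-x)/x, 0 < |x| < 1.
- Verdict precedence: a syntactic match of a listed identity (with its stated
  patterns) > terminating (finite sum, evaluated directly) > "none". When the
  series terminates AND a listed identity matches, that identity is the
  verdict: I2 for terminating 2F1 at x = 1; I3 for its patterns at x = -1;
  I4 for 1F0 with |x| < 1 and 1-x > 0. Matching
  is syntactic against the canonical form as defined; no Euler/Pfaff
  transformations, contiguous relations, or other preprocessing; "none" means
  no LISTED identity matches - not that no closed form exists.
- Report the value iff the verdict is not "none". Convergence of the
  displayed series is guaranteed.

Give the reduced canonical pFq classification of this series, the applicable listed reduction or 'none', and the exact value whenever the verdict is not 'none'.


Classification (C = 1/4): 2F1 with upper {-12, -2/5}, lower {-3/5}, argument x = 1. Verdict: the Chu-Vandermonde identity I2 applies (terminating 2F1 at x = 1 with n = 12, b = -2/5, c = -3/5). Exact value: 11571/27824.

First insight: with t_0 = 1/4, the lower running product (C = 1/4) is a rising factorial.
Consecutive-term ratio: r(k) = 1 * (k-12) (k-2/5) / [(k-3/5) (k+1)] - rational; roots negated = parameters, x = 1, C = 1/4.


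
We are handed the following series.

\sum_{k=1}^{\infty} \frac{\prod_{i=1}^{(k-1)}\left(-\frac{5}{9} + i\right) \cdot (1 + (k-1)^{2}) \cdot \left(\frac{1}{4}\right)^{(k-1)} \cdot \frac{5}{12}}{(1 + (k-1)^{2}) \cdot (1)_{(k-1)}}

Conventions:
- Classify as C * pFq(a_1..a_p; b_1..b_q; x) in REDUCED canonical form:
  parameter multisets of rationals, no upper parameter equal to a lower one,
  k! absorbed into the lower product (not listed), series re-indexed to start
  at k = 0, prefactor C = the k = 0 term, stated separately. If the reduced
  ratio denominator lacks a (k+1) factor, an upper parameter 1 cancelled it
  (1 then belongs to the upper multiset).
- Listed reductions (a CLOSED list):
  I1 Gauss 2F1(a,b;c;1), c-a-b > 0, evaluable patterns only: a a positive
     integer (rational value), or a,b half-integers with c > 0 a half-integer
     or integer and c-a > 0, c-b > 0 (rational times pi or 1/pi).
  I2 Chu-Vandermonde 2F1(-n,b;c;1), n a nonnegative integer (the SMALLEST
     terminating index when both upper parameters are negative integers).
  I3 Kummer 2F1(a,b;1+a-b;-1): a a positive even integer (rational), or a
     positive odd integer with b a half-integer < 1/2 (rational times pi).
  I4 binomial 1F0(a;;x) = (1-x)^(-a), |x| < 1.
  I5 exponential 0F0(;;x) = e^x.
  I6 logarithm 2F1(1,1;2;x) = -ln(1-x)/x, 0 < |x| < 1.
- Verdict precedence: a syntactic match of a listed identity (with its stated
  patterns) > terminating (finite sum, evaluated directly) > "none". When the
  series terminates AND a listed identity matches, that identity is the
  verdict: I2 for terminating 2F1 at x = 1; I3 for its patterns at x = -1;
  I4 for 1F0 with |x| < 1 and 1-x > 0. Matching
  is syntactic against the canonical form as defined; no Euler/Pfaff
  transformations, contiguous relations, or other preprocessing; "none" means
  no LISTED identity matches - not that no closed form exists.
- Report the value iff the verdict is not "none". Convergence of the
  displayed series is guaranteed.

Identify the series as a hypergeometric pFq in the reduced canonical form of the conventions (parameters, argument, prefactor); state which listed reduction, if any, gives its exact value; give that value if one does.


Structural cue: from the first term \frac{5}{12}: (1)_k (C = 5/12, x = 1/4) is k! itself.
Step ratio: r(k) = \frac{1}{4} * (k+\frac{4}{9}) / [(k+1)] - rational; roots negated = parameters, x = \frac{1}{4}, C = \frac{5}{12}.

Prefactor \frac{5}{12}, argument \frac{1}{4}: 1F0 with upper {\frac{4}{9}} over lower {-}. Verdict (x = \frac{1}{4}): binomial (I4) applies (the 1F0 binomial series: exponent -4/9, x = \frac{1}{4}). Hence: \frac{5}{12} \cdot \left(\frac{3}{4}\right)^{-\frac{4}{9}}.


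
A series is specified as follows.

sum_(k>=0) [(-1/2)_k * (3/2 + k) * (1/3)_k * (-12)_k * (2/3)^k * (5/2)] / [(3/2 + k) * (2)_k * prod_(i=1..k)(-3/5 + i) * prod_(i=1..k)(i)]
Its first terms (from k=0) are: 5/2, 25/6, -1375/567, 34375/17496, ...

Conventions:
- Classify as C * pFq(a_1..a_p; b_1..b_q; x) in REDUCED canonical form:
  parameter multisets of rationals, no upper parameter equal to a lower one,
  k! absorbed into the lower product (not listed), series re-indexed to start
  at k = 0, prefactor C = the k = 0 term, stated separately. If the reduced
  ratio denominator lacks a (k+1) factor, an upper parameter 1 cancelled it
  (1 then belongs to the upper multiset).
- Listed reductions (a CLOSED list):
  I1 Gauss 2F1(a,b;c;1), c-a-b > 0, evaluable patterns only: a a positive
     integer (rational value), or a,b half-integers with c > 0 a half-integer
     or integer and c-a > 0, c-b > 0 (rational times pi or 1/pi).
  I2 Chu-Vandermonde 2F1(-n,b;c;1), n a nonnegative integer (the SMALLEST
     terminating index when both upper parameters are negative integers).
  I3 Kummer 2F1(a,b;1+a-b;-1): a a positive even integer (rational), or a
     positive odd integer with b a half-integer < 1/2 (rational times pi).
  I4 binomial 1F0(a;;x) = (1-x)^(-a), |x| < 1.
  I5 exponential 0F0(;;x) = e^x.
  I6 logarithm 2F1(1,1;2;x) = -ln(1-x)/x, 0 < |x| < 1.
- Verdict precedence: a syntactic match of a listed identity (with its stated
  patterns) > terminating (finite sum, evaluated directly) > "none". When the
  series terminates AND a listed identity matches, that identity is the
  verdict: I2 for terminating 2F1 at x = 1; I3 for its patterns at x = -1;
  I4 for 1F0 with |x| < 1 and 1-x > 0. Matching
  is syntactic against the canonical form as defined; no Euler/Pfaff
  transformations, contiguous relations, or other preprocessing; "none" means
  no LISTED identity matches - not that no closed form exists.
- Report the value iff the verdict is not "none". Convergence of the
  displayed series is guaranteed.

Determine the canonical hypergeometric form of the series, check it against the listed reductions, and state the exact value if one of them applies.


The tell: x = (2/3) and the product of the first k integers (prefactor 5/2) is k!.
Consecutive-term ratio: r(k) = (2/3) * (k-12) (k-1/2) (k+1/3) / [(k+2/5) (k+2) (k+1)] - rational in k. x = (2/3); t_0 = 5/2; negate the roots.

At argument 2/3: a 3F2 with upper {-12, -1/2, 1/3}, lower {2/5, 2}, scaled by C = 5/2. Verdict: terminating. With -12 upstairs the series is a 13-term polynomial sum; evaluated term by term. Value: 133100910444667182295055/24931367068115387953152.


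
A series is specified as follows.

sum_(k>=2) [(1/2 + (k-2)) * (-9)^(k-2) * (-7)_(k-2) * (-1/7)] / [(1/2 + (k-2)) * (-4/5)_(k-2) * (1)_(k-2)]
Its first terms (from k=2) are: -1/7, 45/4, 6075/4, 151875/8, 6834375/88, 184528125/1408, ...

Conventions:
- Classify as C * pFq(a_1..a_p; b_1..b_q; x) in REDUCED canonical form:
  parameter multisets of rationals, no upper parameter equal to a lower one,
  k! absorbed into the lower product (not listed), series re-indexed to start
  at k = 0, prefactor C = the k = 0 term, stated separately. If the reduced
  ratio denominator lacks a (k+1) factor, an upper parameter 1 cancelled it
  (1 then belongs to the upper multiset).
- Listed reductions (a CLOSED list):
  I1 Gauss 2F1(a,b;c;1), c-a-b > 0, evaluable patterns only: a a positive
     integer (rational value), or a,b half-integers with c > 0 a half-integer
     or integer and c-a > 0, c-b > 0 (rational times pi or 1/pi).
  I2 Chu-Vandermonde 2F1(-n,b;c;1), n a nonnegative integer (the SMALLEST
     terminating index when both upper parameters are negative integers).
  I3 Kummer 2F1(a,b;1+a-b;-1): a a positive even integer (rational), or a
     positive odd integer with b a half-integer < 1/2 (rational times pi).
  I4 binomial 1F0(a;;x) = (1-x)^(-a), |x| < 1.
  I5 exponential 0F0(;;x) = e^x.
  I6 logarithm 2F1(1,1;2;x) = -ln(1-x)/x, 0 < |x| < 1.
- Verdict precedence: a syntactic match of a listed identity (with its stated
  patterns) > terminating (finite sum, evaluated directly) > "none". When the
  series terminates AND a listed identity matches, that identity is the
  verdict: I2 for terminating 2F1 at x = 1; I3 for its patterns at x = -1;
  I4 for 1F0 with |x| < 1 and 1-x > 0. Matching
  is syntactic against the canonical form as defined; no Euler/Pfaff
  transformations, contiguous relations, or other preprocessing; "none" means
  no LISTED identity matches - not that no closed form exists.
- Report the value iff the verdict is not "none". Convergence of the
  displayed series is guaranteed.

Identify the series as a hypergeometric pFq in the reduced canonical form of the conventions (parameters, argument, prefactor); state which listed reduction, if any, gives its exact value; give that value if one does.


Canonical form: C = -1/7 times 1F1 with upper {-7}, lower {-4/5}, x = -9. Verdict: terminating - the sum ends at index 7 because -7 is a negative integer; exact evaluation follows. Hence: 620638418629/1793792.

The tell: x = (-9) and (1)_k (prefactor -1/7) is k! itself.
Term ratio: r(k) = (-9) * (k-7) / [(k-4/5) (k+1)] - poly over poly, x = (-9) from leading terms; C = -1/7 at k = 0.


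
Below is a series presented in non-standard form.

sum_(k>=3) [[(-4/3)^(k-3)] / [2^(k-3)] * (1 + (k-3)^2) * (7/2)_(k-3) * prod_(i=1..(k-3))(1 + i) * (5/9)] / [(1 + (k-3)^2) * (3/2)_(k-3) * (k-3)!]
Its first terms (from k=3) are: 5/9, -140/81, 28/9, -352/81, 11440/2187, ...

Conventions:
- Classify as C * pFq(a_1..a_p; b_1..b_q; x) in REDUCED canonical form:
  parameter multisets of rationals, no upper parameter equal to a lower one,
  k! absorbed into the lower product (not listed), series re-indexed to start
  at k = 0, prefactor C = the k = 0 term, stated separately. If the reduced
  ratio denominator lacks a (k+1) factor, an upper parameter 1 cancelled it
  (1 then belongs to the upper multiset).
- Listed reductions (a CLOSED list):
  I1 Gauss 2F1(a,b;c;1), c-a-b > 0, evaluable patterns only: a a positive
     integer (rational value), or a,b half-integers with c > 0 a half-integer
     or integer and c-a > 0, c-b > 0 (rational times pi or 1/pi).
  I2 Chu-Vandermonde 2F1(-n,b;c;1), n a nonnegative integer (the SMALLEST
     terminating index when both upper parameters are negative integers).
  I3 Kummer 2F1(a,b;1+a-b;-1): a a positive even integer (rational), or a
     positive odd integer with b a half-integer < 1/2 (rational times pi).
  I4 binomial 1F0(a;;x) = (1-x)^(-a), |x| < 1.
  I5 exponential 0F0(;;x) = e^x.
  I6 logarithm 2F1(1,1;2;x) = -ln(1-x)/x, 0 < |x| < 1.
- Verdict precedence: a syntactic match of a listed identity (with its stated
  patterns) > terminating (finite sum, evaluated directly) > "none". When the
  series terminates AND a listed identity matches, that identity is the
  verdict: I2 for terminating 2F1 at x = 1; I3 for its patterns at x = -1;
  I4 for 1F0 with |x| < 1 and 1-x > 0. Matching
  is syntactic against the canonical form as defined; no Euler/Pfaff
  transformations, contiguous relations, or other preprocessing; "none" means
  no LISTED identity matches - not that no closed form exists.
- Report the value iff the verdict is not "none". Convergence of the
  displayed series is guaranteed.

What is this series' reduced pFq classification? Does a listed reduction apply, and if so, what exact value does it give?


x = -2/3 here; the reduced form reads 2F1, upper {2, 7/2}, lower {3/2}, C = 5/9. Verdict: none. No listed pattern accepts 2F1(2, 7/2; 3/2; -2/3).

Key step: t_0 = 5/9 here, and the factor k^2 + 1 cancels (top and bottom), leaving prefactor 5/9.
Consecutive-term ratio: r(k) = (-2/3) * (k+2) (k+7/2) / [(k+3/2) (k+1)] - rational in k, leading ratio (-2/3); with t_0 = 5/9, classification follows.


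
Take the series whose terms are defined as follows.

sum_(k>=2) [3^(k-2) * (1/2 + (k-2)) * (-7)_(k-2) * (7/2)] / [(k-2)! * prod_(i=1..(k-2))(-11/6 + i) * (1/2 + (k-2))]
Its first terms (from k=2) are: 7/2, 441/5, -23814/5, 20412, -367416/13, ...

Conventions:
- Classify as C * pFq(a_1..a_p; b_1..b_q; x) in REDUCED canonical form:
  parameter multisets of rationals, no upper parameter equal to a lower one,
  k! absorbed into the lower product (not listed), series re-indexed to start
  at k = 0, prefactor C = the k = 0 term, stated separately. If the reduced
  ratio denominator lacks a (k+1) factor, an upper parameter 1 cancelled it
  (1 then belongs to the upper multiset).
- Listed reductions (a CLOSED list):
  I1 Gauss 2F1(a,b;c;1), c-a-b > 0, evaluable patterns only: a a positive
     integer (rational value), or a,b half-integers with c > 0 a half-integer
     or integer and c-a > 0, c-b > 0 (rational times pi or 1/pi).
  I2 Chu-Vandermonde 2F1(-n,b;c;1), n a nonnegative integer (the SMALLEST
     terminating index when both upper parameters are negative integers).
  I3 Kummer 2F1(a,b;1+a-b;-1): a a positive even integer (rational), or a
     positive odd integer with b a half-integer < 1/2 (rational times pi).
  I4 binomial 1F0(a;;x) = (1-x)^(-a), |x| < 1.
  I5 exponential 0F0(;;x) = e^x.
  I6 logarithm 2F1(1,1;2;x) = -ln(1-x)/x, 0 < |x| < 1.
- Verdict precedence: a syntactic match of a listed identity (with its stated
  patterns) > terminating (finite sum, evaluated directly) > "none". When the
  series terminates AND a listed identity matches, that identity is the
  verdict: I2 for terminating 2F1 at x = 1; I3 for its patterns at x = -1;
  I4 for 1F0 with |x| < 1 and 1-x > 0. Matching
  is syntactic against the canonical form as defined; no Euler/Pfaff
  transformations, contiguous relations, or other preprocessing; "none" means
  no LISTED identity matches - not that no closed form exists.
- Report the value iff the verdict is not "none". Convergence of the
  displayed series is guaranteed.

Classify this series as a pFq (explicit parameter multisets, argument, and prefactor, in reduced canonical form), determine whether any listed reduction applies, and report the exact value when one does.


Prefactor 7/2, argument 3: 1F1 with upper {-7} over lower {-5/6}. Verdict: terminating. (-7)_k vanishes past k = 7, leaving a 8-term sum, computed directly. Its exact value is 14298449/1914250.

The tell: with t_0 = 7/2, the lower running product (C = 7/2, x = 3) is a rising factorial.
Adjacent-term ratio: r(k) = 3 * (k-7) / [(k-5/6) (k+1)] - rational; roots negated = parameters, x = 3, C = 7/2.


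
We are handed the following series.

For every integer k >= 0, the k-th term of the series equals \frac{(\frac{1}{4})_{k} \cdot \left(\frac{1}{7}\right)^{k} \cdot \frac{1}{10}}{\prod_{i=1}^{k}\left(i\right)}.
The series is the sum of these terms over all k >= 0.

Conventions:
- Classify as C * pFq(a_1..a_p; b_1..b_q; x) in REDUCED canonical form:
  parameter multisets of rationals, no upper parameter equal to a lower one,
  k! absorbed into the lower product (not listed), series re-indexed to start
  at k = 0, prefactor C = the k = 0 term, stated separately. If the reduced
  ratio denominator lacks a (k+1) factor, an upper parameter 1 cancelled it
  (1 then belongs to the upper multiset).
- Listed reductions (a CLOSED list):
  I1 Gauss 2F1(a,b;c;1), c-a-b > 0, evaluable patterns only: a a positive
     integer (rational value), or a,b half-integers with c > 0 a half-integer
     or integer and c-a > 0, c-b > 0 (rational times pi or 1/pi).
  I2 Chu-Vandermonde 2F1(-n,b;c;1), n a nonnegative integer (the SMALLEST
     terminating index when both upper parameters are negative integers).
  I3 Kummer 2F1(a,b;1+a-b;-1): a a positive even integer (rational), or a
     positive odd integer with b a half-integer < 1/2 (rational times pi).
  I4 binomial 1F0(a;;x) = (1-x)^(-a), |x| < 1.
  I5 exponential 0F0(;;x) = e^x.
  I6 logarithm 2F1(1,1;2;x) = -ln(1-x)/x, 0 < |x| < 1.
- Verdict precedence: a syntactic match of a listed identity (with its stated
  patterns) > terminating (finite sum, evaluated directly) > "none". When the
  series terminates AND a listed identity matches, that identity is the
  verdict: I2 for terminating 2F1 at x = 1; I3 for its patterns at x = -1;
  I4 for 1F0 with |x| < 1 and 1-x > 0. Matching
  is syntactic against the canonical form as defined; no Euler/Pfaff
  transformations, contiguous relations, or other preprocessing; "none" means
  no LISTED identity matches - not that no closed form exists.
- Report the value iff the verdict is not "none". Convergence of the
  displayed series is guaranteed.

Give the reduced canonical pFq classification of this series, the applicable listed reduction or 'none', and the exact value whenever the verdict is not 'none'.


This is \frac{1}{10} * 1F0(\frac{1}{4}; -; \frac{1}{7}) in reduced canonical form. Verdict at x = \frac{1}{7}: the I4 binomial reduction matches (the 1F0 binomial series: exponent -1/4, x = \frac{1}{7}). Exact value: \frac{1}{10} \cdot \left(\frac{6}{7}\right)^{-\frac{1}{4}}.

Key step: from the first term \frac{1}{10}: the product of the first k integers (prefactor 1/10) is k!.
Consecutive-term ratio: r(k) = \frac{1}{7} * (k+\frac{1}{4}) / [(k+1)] - rational in k, leading ratio \frac{1}{7}; with t_0 = \frac{1}{10}, classification follows.


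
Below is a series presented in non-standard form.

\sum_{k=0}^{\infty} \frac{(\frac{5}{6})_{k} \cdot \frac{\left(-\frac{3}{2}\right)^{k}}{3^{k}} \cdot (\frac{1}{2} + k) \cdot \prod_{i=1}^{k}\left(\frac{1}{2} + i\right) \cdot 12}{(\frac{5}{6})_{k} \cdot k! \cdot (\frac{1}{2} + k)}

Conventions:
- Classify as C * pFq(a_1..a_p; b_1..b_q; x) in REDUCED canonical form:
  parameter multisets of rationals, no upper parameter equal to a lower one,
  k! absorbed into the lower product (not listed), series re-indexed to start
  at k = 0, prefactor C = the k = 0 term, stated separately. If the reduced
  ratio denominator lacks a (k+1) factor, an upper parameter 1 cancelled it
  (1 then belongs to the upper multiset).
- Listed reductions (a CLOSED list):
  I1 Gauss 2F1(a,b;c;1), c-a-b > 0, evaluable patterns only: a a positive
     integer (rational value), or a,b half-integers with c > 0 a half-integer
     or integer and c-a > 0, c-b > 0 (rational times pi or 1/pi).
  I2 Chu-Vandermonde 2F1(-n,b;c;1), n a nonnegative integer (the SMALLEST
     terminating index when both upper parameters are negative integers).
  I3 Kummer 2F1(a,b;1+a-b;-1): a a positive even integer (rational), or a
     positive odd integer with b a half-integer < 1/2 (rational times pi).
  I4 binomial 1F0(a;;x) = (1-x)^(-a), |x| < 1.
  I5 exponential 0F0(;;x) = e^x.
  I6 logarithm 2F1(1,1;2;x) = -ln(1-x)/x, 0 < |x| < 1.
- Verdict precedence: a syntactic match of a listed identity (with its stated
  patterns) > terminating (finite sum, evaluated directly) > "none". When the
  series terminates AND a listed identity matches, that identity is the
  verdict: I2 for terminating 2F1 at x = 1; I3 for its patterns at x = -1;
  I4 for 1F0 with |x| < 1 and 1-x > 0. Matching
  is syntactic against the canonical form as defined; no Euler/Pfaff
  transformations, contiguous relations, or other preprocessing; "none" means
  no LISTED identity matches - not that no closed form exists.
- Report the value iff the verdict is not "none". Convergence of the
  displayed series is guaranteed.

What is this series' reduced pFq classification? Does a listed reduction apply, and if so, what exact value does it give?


With C = 12: the canonical form is 1F0(\frac{3}{2}; -; -\frac{1}{2}). Verdict: binomial (I4) fires (the 1F0 binomial series: exponent -3/2, x = -\frac{1}{2}). Hence: 12 \cdot \left(\frac{3}{2}\right)^{-\frac{3}{2}}.

Key observation: t_0 being 12, the two k-th powers (C = 12, x = -1/2) combine into one argument.
Ratio: r(k) = -\frac{1}{2} * (k+\frac{3}{2}) / [(k+1)] - rational; roots negated = parameters, x = -\frac{1}{2}, C = 12.


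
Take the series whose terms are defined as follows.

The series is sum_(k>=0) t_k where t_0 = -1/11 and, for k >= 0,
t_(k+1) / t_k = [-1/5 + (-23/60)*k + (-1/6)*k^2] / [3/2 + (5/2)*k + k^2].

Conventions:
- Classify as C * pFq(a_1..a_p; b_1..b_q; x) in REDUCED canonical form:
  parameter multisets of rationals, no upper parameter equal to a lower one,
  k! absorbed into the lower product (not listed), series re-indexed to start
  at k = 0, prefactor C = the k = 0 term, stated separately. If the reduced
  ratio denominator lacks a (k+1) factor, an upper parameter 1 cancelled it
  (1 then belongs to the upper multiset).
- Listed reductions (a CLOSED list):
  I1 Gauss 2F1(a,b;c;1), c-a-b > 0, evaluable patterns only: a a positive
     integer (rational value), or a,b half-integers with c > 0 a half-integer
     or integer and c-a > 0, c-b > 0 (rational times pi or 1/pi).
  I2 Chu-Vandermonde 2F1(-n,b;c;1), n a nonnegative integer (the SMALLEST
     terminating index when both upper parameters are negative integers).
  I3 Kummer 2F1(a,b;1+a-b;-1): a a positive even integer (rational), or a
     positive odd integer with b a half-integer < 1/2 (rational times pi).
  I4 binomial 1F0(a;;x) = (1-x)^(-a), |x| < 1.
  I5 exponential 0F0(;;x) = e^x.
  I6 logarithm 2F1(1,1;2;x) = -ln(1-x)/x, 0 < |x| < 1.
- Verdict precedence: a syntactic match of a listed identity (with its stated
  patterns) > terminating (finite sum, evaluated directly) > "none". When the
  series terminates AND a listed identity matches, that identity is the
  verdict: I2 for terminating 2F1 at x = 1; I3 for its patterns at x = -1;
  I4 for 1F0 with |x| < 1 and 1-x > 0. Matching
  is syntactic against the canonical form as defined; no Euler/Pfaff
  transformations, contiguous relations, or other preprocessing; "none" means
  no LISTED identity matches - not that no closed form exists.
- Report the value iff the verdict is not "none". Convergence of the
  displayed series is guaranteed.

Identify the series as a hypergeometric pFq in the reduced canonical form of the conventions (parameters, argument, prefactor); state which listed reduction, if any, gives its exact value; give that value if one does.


Classification (C = -1/11): 1F0 with upper {4/5}, lower {-}, argument x = -1/6. Verdict (x = -1/6): the I4 binomial reduction applies (the 1F0 binomial series: exponent -4/5, x = -1/6). Value: (-1/11) * (7/6)^(-4/5).

The tell: t_0 being -1/11, factor the ratio over Q (C = -1/11, x = -1/6): negated roots = parameters.
Ratio: r(k) = (-1/6) * (k+4/5) / [(k+1)] - rational in k, leading ratio (-1/6); with t_0 = -1/11, classification follows.


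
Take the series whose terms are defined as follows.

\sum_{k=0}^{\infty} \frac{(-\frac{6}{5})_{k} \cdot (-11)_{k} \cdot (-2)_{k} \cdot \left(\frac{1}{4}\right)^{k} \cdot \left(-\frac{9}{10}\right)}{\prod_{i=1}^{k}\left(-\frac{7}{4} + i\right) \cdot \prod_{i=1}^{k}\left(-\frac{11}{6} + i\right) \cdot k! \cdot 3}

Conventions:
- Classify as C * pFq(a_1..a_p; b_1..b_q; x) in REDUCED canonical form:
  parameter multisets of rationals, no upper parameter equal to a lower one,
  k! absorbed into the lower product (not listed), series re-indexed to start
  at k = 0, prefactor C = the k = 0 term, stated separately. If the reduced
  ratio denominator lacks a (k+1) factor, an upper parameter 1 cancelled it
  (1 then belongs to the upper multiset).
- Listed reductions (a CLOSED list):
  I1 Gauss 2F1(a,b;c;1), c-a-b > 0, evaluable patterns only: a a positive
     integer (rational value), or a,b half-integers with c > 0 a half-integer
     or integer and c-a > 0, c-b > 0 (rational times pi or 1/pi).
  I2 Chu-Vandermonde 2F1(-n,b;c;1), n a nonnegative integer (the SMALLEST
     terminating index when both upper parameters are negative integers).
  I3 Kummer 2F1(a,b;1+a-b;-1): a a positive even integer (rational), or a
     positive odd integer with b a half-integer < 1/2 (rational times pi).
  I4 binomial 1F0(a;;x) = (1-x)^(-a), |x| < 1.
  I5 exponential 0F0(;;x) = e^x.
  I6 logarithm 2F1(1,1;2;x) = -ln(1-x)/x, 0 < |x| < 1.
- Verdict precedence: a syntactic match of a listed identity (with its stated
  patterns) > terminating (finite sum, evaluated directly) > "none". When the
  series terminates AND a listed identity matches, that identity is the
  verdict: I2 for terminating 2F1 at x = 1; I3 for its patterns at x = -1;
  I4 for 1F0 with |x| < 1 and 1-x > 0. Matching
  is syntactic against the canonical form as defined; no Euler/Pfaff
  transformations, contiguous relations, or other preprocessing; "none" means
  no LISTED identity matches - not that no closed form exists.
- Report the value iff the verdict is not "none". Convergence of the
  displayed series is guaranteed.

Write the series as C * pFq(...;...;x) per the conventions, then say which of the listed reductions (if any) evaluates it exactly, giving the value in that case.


Structural cue: t_0 being -\frac{3}{10}, the lower running product (prefactor -3/10) is a rising factorial.
Adjacent-term ratio: r(k) = \frac{1}{4} * (k-11) (k-2) (k-\frac{6}{5}) / [(k-\frac{5}{6}) (k-\frac{3}{4}) (k+1)] - rational in k. x = \frac{1}{4}; t_0 = -\frac{3}{10}; negate the roots.

At argument \frac{1}{4}: a 3F2 with upper {-11, -2, -\frac{6}{5}}, lower {-\frac{5}{6}, -\frac{3}{4}}, scaled by C = -\frac{3}{10}. Verdict: terminating (-2 upstairs). 3 nonzero terms in all; added directly. Hence: -\frac{807}{50}.


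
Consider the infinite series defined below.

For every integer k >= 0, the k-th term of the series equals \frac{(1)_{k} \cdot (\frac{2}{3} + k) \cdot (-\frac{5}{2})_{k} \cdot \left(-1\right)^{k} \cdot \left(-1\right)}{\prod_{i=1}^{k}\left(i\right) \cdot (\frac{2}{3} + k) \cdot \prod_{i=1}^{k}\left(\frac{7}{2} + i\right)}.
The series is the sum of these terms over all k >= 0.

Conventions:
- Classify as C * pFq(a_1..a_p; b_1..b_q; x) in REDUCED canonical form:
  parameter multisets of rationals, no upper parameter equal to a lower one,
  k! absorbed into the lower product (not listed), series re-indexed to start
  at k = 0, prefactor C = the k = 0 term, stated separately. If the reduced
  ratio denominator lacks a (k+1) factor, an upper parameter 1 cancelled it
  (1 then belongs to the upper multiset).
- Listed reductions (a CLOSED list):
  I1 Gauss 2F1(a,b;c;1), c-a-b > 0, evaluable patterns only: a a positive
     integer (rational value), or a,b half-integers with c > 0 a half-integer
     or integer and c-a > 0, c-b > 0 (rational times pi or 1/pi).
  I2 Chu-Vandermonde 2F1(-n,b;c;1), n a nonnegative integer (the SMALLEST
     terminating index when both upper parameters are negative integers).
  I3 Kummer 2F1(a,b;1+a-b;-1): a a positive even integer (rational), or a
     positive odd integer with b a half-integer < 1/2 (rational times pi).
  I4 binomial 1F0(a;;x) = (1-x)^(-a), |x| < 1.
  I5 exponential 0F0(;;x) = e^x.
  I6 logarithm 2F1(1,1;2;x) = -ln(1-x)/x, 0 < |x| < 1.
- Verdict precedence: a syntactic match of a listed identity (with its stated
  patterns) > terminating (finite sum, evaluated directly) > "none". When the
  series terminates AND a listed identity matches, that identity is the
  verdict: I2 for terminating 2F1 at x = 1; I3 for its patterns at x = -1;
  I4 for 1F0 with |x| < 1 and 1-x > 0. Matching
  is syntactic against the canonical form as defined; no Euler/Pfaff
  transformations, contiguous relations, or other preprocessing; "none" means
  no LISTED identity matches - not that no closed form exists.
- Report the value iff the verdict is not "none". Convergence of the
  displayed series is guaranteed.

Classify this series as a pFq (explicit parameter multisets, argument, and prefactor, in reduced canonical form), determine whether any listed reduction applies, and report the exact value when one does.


Structural cue: x = -1 and the lower running product (C = -1, x = -1) is a rising factorial.
Ratio: r(k) = -1 * (k-\frac{5}{2}) (k+1) / [(k+\frac{9}{2}) (k+1)] ; factor over Q: parameters, x = -1, and C = -1.

Classification (C = -1): 2F1 with upper {-\frac{5}{2}, 1}, lower {\frac{9}{2}}, argument x = -1. Verdict: this is Kummer's theorem (I3) (x = -1; c = \frac{9}{2} equals 1+a-b for upper {-\frac{5}{2}, 1}: listed pattern). Value: \left(-\frac{35}{64}\right) \cdot \pi.
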